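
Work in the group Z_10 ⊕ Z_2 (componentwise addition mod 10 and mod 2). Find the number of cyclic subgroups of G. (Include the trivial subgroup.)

A cyclic subgroup of order d is generated by each of its φ(d) elements of order d, so the cyclic subgroups of order d number (#elements of order d)/φ(d).
Cyclic subgroups by order — order 1: 1; order 2: 3; order 5: 1; order 10: 3.
Total: 8.

8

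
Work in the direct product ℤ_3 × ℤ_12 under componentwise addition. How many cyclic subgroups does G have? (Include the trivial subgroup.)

15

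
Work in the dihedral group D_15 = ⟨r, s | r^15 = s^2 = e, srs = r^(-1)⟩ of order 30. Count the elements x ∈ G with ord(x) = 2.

Enumerating element orders in G gives 15 elements of order 2.

15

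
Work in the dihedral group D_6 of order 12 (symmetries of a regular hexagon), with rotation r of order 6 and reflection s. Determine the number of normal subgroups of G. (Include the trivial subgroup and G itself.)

G has 16 subgroups. Checking conjugation-invariance by order — order 1: 1/1 normal; order 2: 1/7 normal; order 3: 1/1 normal; order 4: 0/3 normal; order 6: 3/3 normal; order 12: 1/1 normal.
Total normal subgroups: 7.

7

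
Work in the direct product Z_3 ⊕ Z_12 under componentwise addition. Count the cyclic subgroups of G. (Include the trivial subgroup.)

15

A cyclic subgroup of order d is generated by each of its φ(d) elements of order d, so the cyclic subgroups of order d number (#elements of order d)/φ(d).
Cyclic subgroups by order — order 1: 1; order 2: 1; order 3: 4; order 4: 1; order 6: 4; order 12: 4.
Total: 15.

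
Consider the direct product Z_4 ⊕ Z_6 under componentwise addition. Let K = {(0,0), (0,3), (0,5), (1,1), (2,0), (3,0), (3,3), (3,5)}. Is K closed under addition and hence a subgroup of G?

No

(3,3) ∈ K but its inverse (1,3) ∉ K, so K is not a subgroup.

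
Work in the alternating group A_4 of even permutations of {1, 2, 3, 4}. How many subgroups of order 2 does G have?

|G| = 12 and 2 | 12, so subgroups of order 2 are possible by Lagrange.
The subgroups of order 2 are: {e, (1 2)(3 4)}; {e, (1 3)(2 4)}; {e, (1 4)(2 3)}.
So G has 3 subgroups of order 2.

3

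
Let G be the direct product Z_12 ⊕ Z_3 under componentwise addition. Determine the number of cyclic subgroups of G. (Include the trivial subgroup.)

A cyclic subgroup of order d is generated by each of its φ(d) elements of order d, so the cyclic subgroups of order d number (#elements of order d)/φ(d).
Cyclic subgroups by order — order 1: 1; order 2: 1; order 3: 4; order 4: 1; order 6: 4; order 12: 4.
Total: 15.

15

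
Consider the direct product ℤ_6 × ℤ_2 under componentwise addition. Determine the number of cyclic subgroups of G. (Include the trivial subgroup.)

Each element a generates a cyclic subgroup ⟨a⟩; distinct elements may generate the same one (a cyclic group of order d has φ(d) generators).
Cyclic subgroups by order — order 1: 1; order 2: 3; order 3: 1; order 6: 3.
Total: 8.

8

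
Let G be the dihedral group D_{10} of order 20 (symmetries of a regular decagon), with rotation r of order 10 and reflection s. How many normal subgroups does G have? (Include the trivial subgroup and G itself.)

7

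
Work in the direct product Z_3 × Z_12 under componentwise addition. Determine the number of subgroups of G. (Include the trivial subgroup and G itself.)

18

|G| = 36, so by Lagrange every subgroup order divides 36. Divisors: 1, 2, 3, 4, 6, 9, 12, 18, 36.
Subgroups by order — order 1: 1; order 2: 1; order 3: 4; order 4: 1; order 6: 4; order 9: 1; order 12: 4; order 18: 1; order 36: 1.
Total: 1 + 1 + 4 + 1 + 4 + 1 + 4 + 1 + 1 = 18.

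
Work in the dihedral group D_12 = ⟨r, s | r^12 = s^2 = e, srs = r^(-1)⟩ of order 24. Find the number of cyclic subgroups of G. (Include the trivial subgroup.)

18

A cyclic subgroup of order d is generated by each of its φ(d) elements of order d, so the cyclic subgroups of order d number (#elements of order d)/φ(d).
Cyclic subgroups by order — order 1: 1; order 2: 13; order 3: 1; order 4: 1; order 6: 1; order 12: 1.
Total: 18.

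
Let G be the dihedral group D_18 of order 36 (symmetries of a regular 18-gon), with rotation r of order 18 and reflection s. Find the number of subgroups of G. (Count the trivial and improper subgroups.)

|G| = 36, so by Lagrange every subgroup order divides 36. Divisors: 1, 2, 3, 4, 6, 9, 12, 18, 36.
Subgroups by order — order 1: 1; order 2: 19; order 3: 1; order 4: 9; order 6: 7; order 9: 1; order 12: 3; order 18: 3; order 36: 1.
Total: 1 + 19 + 1 + 9 + 7 + 1 + 3 + 3 + 1 = 45.

45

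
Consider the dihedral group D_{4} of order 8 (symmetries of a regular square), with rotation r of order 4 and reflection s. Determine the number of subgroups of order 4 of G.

|G| = 8 and 4 | 8, so subgroups of order 4 are possible by Lagrange.
The subgroups of order 4 are: {e, r, r^2, r^3}; {e, r^2, s, r^2s}; {e, r^2, rs, r^3s}.
So G has 3 subgroups of order 4.

3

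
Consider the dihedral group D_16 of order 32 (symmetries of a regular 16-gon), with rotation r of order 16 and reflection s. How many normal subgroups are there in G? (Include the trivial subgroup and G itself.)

8

G has 36 subgroups. Checking conjugation-invariance by order — order 1: 1/1 normal; order 2: 1/17 normal; order 4: 1/9 normal; order 8: 1/5 normal; order 16: 3/3 normal; order 32: 1/1 normal.
Total normal subgroups: 8.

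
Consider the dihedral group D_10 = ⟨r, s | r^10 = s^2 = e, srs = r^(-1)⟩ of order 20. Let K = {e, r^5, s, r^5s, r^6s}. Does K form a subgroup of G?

No

Closure fails: s · r^6s = r^4 ∉ K. So K is not a subgroup.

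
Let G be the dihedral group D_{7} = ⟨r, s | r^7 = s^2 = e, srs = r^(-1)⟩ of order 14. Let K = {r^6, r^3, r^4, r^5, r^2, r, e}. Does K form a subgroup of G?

|K| = 7 divides |G| = 14, consistent with Lagrange.
K contains the identity, every element's inverse is in K, and K is closed under ·: it is a subgroup.
In fact K = ⟨r^4⟩.

Yes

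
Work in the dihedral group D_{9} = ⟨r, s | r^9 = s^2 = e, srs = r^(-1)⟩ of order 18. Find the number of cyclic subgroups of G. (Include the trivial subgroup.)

12

Group the elements of G by the cyclic subgroup they generate; each cyclic subgroup of order d accounts for φ(d) elements.
Cyclic subgroups by order — order 1: 1; order 2: 9; order 3: 1; order 9: 1.
Total: 12.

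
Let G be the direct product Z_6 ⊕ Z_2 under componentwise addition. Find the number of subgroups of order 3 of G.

1

|G| = 12 and 3 | 12, so subgroups of order 3 are possible by Lagrange.
The subgroups of order 3 are: {(0,0), (2,0), (4,0)}.
So G has 1 subgroup of order 3.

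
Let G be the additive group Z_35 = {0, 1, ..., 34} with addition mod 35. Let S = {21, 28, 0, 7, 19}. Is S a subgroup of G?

19 ∈ S but its inverse 16 ∉ S, so S is not a subgroup.

No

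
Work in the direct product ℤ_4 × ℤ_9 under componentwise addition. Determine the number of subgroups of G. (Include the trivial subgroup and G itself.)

9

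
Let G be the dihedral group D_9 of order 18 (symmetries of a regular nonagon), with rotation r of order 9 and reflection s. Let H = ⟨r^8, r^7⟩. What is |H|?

9

|⟨r^8⟩| = 9 and |⟨r^7⟩| = 9, so |H| is a multiple of lcm(9, 9) = 9 and divides |G| = 18.
Closing under the operation: H = {e, r, r^2, r^3, r^4, r^5, r^6, r^7, r^8}, so |H| = 9.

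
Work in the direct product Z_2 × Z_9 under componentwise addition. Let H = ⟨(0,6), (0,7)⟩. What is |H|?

9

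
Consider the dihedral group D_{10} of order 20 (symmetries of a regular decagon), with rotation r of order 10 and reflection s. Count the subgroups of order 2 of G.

11

|G| = 20 and 2 | 20, so subgroups of order 2 are possible by Lagrange.
The subgroups of order 2 are: {e, r^2s}; {e, r^3s}; {e, r^4s}; {e, r^5}; … (11 in all).
So G has 11 subgroups of order 2.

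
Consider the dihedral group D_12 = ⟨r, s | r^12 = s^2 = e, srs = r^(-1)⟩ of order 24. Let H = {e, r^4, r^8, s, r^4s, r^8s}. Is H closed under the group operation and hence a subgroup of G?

Yes

|H| = 6 divides |G| = 24, consistent with Lagrange.
H contains the identity, every element's inverse is in H, and H is closed under ·: it is a subgroup.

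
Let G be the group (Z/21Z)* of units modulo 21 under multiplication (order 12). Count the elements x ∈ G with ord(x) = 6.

The elements of order 6 are: 2, 5, 10, 11, 17, 19.
That's 6.

6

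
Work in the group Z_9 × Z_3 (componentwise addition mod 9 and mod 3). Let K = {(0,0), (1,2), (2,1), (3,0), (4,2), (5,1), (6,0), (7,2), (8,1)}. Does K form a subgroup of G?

Yes

|K| = 9 divides |G| = 27, consistent with Lagrange.
K contains the identity, every element's inverse is in K, and K is closed under +: it is a subgroup.
In fact K = ⟨(1,2)⟩.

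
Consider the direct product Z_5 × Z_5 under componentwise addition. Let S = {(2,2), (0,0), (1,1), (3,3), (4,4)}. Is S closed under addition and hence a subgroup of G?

Yes

|S| = 5 divides |G| = 25, consistent with Lagrange.
S contains the identity, every element's inverse is in S, and S is closed under +: it is a subgroup.
In fact S = ⟨(4,4)⟩.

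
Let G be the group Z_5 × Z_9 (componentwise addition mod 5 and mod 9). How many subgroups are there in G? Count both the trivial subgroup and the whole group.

|G| = 45, so by Lagrange every subgroup order divides 45. Divisors: 1, 3, 5, 9, 15, 45.
Subgroups by order — order 1: 1; order 3: 1; order 5: 1; order 9: 1; order 15: 1; order 45: 1.
Total: 1 + 1 + 1 + 1 + 1 + 1 = 6.

6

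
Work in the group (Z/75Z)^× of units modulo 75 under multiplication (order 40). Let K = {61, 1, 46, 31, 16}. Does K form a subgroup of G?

|K| = 5 divides |G| = 40, consistent with Lagrange.
K contains the identity, every element's inverse is in K, and K is closed under ·: it is a subgroup.
In fact K = ⟨16⟩.

Yes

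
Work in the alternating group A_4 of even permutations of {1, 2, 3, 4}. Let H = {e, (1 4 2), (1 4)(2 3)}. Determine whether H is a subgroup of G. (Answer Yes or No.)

No

(1 4 2) ∈ H but its inverse (1 2 4) ∉ H, so H is not a subgroup.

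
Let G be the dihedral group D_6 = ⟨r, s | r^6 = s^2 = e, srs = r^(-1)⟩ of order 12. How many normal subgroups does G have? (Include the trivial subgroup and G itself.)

G has 16 subgroups. Checking conjugation-invariance by order — order 1: 1/1 normal; order 2: 1/7 normal; order 3: 1/1 normal; order 4: 0/3 normal; order 6: 3/3 normal; order 12: 1/1 normal.
Total normal subgroups: 7.

7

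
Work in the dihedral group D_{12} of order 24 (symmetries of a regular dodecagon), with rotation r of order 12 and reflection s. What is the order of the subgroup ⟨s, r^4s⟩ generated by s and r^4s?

|⟨s⟩| = 2 and |⟨r^4s⟩| = 2, so |H| is a multiple of lcm(2, 2) = 2 and divides |G| = 24.
Closing under the operation: H = {e, r^4, r^8, s, r^4s, r^8s}, so |H| = 6.

6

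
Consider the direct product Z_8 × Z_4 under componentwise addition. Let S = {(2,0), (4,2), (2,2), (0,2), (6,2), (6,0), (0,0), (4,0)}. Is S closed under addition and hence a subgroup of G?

|S| = 8 divides |G| = 32, consistent with Lagrange.
S contains the identity, every element's inverse is in S, and S is closed under +: it is a subgroup.

Yes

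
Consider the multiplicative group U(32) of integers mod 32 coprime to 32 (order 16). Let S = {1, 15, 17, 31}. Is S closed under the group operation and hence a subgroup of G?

|S| = 4 divides |G| = 16, consistent with Lagrange.
S contains the identity, every element's inverse is in S, and S is closed under ·: it is a subgroup.

Yes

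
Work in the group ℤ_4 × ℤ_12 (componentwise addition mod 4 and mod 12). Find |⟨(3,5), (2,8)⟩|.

|⟨(3,5)⟩| = 12 and |⟨(2,8)⟩| = 6, so |H| is a multiple of lcm(12, 6) = 12 and divides |G| = 48.
Closing under the operation: H = {(0,0), (0,2), (0,4), (0,6), (0,8), (0,10), (1,1), (1,3), (1,5), (1,7), (1,9), (1,11), (2,0), (2,2), (2,4), (2,6), (2,8), (2,10), (3,1), (3,3), (3,5), (3,7), (3,9), (3,11)}, so |H| = 24.

24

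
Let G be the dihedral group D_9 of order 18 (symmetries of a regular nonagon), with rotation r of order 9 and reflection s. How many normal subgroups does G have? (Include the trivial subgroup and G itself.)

G has 16 subgroups. Checking conjugation-invariance by order — order 1: 1/1 normal; order 2: 0/9 normal; order 3: 1/1 normal; order 6: 0/3 normal; order 9: 1/1 normal; order 18: 1/1 normal.
Total normal subgroups: 4.

4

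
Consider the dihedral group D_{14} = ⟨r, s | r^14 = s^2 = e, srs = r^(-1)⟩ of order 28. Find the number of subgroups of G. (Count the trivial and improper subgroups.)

|G| = 28, so by Lagrange every subgroup order divides 28. Divisors: 1, 2, 4, 7, 14, 28.
Subgroups by order — order 1: 1; order 2: 15; order 4: 7; order 7: 1; order 14: 3; order 28: 1.
Total: 1 + 15 + 7 + 1 + 3 + 1 = 28.

28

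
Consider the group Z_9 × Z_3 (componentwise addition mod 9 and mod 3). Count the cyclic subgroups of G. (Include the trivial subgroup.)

Each element a generates a cyclic subgroup ⟨a⟩; distinct elements may generate the same one (a cyclic group of order d has φ(d) generators).
Cyclic subgroups by order — order 1: 1; order 3: 4; order 9: 3.
Total: 8.

8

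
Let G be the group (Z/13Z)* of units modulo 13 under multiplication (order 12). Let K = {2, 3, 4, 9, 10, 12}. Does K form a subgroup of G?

No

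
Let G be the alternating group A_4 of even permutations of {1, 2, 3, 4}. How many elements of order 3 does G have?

8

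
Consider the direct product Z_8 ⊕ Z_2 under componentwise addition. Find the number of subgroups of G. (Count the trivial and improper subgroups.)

|G| = 16, so by Lagrange every subgroup order divides 16. Divisors: 1, 2, 4, 8, 16.
Subgroups by order — order 1: 1; order 2: 3; order 4: 3; order 8: 3; order 16: 1.
Total: 1 + 3 + 3 + 3 + 1 = 11.

11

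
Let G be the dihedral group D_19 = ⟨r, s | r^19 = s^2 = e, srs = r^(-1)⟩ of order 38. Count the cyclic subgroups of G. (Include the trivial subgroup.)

21

Each element a generates a cyclic subgroup ⟨a⟩; distinct elements may generate the same one (a cyclic group of order d has φ(d) generators).
Cyclic subgroups by order — order 1: 1; order 2: 19; order 19: 1.
Total: 21.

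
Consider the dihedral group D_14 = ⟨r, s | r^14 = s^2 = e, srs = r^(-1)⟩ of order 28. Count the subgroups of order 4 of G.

|G| = 28 and 4 | 28, so subgroups of order 4 are possible by Lagrange.
The subgroups of order 4 are: {e, r^7, r^3s, r^10s}; {e, r^7, r^4s, r^11s}; {e, r^7, r^5s, r^12s}; {e, r^7, r^6s, r^13s}; … (7 in all).
So G has 7 subgroups of order 4.

7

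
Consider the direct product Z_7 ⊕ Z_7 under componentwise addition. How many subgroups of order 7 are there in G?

|G| = 49 and 7 | 49, so subgroups of order 7 are possible by Lagrange.
The subgroups of order 7 are: {(0,0), (0,1), (0,2), (0,3), (0,4), (0,5), (0,6)}; {(0,0), (1,0), (2,0), (3,0), (4,0), (5,0), (6,0)}; {(0,0), (1,1), (2,2), (3,3), (4,4), (5,5), (6,6)}; {(0,0), (1,2), (2,4), (3,6), (4,1), (5,3), (6,5)}; … (8 in all).
So G has 8 subgroups of order 7.

8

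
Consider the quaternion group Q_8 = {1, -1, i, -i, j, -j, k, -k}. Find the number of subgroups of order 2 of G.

|G| = 8 and 2 | 8, so subgroups of order 2 are possible by Lagrange.
The subgroups of order 2 are: {1, -1}.
So G has 1 subgroup of order 2.

1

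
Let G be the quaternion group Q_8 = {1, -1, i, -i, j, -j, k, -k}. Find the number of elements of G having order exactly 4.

The elements of order 4 are: i, -i, j, -j, k, -k.
That's 6.

6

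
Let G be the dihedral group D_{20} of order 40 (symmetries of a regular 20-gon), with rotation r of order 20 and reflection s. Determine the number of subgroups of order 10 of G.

|G| = 40 and 10 | 40, so subgroups of order 10 are possible by Lagrange.
The subgroups of order 10 are: {e, r^2, r^4, r^6, r^8, r^10, r^12, r^14, r^16, r^18}; {e, r^4, r^8, r^12, r^16, r^2s, r^6s, r^10s, r^14s, r^18s}; {e, r^4, r^8, r^12, r^16, r^3s, r^7s, r^11s, r^15s, r^19s}; {e, r^4, r^8, r^12, r^16, s, r^4s, r^8s, r^12s, r^16s}; … (5 in all).
So G has 5 subgroups of order 10.

5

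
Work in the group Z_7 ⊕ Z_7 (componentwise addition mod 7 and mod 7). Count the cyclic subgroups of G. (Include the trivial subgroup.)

Each element a generates a cyclic subgroup ⟨a⟩; distinct elements may generate the same one (a cyclic group of order d has φ(d) generators).
Cyclic subgroups by order — order 1: 1; order 7: 8.
Total: 9.

9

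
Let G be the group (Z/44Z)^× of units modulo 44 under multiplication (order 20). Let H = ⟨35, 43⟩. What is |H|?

|⟨35⟩| = 10 and |⟨43⟩| = 2, so |H| is a multiple of lcm(10, 2) = 10 and divides |G| = 20.
Closing under the operation: H = {1, 5, 7, 9, 19, 25, 35, 37, 39, 43}, so |H| = 10.

10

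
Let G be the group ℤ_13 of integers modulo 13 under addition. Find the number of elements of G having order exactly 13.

12

In a cyclic group of order 13, the number of elements of order d (for d | 13) is φ(d).
φ(13) = 12.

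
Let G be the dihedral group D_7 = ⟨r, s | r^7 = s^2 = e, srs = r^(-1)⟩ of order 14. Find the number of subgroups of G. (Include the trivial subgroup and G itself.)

10

|G| = 14, so by Lagrange every subgroup order divides 14. Divisors: 1, 2, 7, 14.
Subgroups by order — order 1: 1; order 2: 7; order 7: 1; order 14: 1.
Total: 1 + 7 + 1 + 1 = 10.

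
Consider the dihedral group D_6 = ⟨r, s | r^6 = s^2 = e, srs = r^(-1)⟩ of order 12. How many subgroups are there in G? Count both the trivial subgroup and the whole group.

16

|G| = 12, so by Lagrange every subgroup order divides 12. Divisors: 1, 2, 3, 4, 6, 12.
Subgroups by order — order 1: 1; order 2: 7; order 3: 1; order 4: 3; order 6: 3; order 12: 1.
Total: 1 + 7 + 1 + 3 + 3 + 1 = 16.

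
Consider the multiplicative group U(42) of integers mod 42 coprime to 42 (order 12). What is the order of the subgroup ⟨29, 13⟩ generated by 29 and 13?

4

|⟨29⟩| = 2 and |⟨13⟩| = 2, so |H| is a multiple of lcm(2, 2) = 2 and divides |G| = 12.
Closing under the operation: H = {1, 13, 29, 41}, so |H| = 4.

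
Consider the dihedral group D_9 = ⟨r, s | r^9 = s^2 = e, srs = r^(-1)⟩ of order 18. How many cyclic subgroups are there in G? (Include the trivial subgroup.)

12

A cyclic subgroup of order d is generated by each of its φ(d) elements of order d, so the cyclic subgroups of order d number (#elements of order d)/φ(d).
Cyclic subgroups by order — order 1: 1; order 2: 9; order 3: 1; order 9: 1.
Total: 12.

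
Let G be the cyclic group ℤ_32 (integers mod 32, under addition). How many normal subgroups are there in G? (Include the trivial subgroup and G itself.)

6

G is abelian, so every subgroup is normal.
G has 6 subgroups in total, hence 6 normal subgroups.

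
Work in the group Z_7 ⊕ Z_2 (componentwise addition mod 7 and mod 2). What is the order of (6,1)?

The order of (6,1) in Z_7 × Z_2 is lcm(ord(6) in Z_7, ord(1) in Z_2).
ord(6) = 7 and ord(1) = 2, so |⟨(6,1)⟩| = lcm(7, 2) = 14.

14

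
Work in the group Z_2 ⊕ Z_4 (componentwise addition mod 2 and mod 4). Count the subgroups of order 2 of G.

3

|G| = 8 and 2 | 8, so subgroups of order 2 are possible by Lagrange.
The subgroups of order 2 are: {(0,0), (0,2)}; {(0,0), (1,0)}; {(0,0), (1,2)}.
So G has 3 subgroups of order 2.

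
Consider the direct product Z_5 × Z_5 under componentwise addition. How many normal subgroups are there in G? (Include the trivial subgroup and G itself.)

G is abelian, so every subgroup is normal.
G has 8 subgroups in total, hence 8 normal subgroups.

8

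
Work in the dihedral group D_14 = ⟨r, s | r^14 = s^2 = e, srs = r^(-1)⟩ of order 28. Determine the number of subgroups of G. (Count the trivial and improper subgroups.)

|G| = 28, so by Lagrange every subgroup order divides 28. Divisors: 1, 2, 4, 7, 14, 28.
Subgroups by order — order 1: 1; order 2: 15; order 4: 7; order 7: 1; order 14: 3; order 28: 1.
Total: 1 + 15 + 7 + 1 + 3 + 1 = 28.

28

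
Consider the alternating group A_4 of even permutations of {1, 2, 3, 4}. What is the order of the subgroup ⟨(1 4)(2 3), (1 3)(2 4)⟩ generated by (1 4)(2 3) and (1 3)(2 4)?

4

|⟨(1 4)(2 3)⟩| = 2 and |⟨(1 3)(2 4)⟩| = 2, so |H| is a multiple of lcm(2, 2) = 2 and divides |G| = 12.
Closing under the operation: H = {e, (1 2)(3 4), (1 3)(2 4), (1 4)(2 3)}, so |H| = 4.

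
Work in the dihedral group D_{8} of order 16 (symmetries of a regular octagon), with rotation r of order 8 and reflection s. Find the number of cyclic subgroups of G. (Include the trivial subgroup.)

Each element a generates a cyclic subgroup ⟨a⟩; distinct elements may generate the same one (a cyclic group of order d has φ(d) generators).
Cyclic subgroups by order — order 1: 1; order 2: 9; order 4: 1; order 8: 1.
Total: 12.

12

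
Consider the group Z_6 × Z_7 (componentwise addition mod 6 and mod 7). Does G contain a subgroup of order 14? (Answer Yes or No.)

14 | 42. A subgroup of order 14 is {(0,0), (0,1), (0,2), (0,3), (0,4), (0,5), (0,6), (3,0), (3,1), (3,2), (3,3), (3,4), (3,5), (3,6)}.

Yes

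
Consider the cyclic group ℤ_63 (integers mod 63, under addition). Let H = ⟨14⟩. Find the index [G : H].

|⟨14⟩| = 9 and |G| = 63.
By Lagrange, [G : H] = |G|/|H| = 63/9 = 7.

7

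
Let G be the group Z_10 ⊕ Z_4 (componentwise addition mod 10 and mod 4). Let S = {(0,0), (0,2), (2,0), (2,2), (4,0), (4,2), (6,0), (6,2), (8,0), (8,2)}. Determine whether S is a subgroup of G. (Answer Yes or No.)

|S| = 10 divides |G| = 40, consistent with Lagrange.
S contains the identity, every element's inverse is in S, and S is closed under +: it is a subgroup.
In fact S = ⟨(6,2)⟩.

Yes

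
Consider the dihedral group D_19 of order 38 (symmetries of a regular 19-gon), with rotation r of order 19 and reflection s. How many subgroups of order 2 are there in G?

19

|G| = 38 and 2 | 38, so subgroups of order 2 are possible by Lagrange.
The subgroups of order 2 are: {e, r^10s}; {e, r^11s}; {e, r^12s}; {e, r^13s}; … (19 in all).
So G has 19 subgroups of order 2.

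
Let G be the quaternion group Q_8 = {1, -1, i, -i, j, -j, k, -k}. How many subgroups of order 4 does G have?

|G| = 8 and 4 | 8, so subgroups of order 4 are possible by Lagrange.
The subgroups of order 4 are: {1, -1, i, -i}; {1, -1, j, -j}; {1, -1, k, -k}.
So G has 3 subgroups of order 4.

3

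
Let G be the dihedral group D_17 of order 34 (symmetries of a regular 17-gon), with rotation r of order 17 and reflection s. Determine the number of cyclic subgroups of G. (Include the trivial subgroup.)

19

Each element a generates a cyclic subgroup ⟨a⟩; distinct elements may generate the same one (a cyclic group of order d has φ(d) generators).
Cyclic subgroups by order — order 1: 1; order 2: 17; order 17: 1.
Total: 19.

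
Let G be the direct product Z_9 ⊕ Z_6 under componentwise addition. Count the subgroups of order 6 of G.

4

|G| = 54 and 6 | 54, so subgroups of order 6 are possible by Lagrange.
The subgroups of order 6 are: {(0,0), (0,1), (0,2), (0,3), (0,4), (0,5)}; {(0,0), (0,3), (3,0), (3,3), (6,0), (6,3)}; {(0,0), (0,3), (3,1), (3,4), (6,2), (6,5)}; {(0,0), (0,3), (3,2), (3,5), (6,1), (6,4)}.
So G has 4 subgroups of order 6.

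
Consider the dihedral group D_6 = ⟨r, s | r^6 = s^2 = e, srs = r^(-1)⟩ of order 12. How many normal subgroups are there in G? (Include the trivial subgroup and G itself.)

G has 16 subgroups. Checking conjugation-invariance by order — order 1: 1/1 normal; order 2: 1/7 normal; order 3: 1/1 normal; order 4: 0/3 normal; order 6: 3/3 normal; order 12: 1/1 normal.
Total normal subgroups: 7.

7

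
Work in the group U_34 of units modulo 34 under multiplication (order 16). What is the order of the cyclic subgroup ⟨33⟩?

2

Compute successive powers of 33 mod 34: 33, 1; 33^2 ≡ 1 (mod 34).
So |⟨33⟩| = 2.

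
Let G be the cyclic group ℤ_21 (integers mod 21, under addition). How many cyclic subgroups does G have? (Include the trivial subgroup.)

4

Group the elements of G by the cyclic subgroup they generate; each cyclic subgroup of order d accounts for φ(d) elements.
Cyclic subgroups by order — order 1: 1; order 3: 1; order 7: 1; order 21: 1.
Total: 4.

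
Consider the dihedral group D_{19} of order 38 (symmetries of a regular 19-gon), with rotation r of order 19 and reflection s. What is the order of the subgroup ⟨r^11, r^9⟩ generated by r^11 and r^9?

|⟨r^11⟩| = 19 and |⟨r^9⟩| = 19, so |H| is a multiple of lcm(19, 19) = 19 and divides |G| = 38.
Closing under the operation: H = {e, r, r^2, r^3, r^4, r^5, r^6, r^7, r^8, r^9, r^10, r^11, r^12, r^13, r^14, r^15, r^16, r^17, r^18}, so |H| = 19.

19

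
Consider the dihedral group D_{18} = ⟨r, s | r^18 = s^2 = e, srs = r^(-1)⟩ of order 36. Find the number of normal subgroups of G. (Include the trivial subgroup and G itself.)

9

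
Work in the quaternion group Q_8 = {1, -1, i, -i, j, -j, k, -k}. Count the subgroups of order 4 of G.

3

|G| = 8 and 4 | 8, so subgroups of order 4 are possible by Lagrange.
The subgroups of order 4 are: {1, -1, i, -i}; {1, -1, j, -j}; {1, -1, k, -k}.
So G has 3 subgroups of order 4.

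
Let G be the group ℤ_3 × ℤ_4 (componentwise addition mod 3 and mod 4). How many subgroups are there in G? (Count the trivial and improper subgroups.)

|G| = 12, so by Lagrange every subgroup order divides 12. Divisors: 1, 2, 3, 4, 6, 12.
Subgroups by order — order 1: 1; order 2: 1; order 3: 1; order 4: 1; order 6: 1; order 12: 1.
Total: 1 + 1 + 1 + 1 + 1 + 1 = 6.

6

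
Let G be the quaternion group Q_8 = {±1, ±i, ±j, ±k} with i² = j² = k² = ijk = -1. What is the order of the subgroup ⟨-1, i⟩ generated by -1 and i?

4

|⟨-1⟩| = 2 and |⟨i⟩| = 4, so |H| is a multiple of lcm(2, 4) = 4 and divides |G| = 8.
Closing under the operation: H = {1, -1, i, -i}, so |H| = 4.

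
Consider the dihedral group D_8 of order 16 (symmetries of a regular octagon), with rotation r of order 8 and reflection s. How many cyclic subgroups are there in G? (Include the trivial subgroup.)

12

A cyclic subgroup of order d is generated by each of its φ(d) elements of order d, so the cyclic subgroups of order d number (#elements of order d)/φ(d).
Cyclic subgroups by order — order 1: 1; order 2: 9; order 4: 1; order 8: 1.
Total: 12.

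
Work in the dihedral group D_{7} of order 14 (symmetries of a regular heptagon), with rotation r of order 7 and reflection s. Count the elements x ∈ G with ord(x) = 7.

6

The elements of order 7 are: r, r^2, r^3, r^4, r^5, r^6.
That's 6.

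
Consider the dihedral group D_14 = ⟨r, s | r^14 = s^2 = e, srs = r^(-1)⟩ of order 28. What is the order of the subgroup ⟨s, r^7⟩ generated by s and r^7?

4

|⟨s⟩| = 2 and |⟨r^7⟩| = 2, so |H| is a multiple of lcm(2, 2) = 2 and divides |G| = 28.
Closing under the operation: H = {e, r^7, s, r^7s}, so |H| = 4.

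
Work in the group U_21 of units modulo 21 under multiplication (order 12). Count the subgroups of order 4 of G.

|G| = 12 and 4 | 12, so subgroups of order 4 are possible by Lagrange.
The subgroups of order 4 are: {1, 8, 13, 20}.
So G has 1 subgroup of order 4.

1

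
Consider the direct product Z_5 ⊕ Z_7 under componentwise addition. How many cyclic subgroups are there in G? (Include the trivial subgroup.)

Group the elements of G by the cyclic subgroup they generate; each cyclic subgroup of order d accounts for φ(d) elements.
Cyclic subgroups by order — order 1: 1; order 5: 1; order 7: 1; order 35: 1.
Total: 4.

4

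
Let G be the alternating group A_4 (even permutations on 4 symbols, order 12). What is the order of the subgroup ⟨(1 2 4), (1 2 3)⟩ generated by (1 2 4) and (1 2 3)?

|⟨(1 2 4)⟩| = 3 and |⟨(1 2 3)⟩| = 3, so |H| is a multiple of lcm(3, 3) = 3 and divides |G| = 12.
Closing {(1 2 4), (1 2 3)} under the group operation gives all of G, so |H| = 12.

12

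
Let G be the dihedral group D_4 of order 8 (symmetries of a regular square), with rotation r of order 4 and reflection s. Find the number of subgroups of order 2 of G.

5

|G| = 8 and 2 | 8, so subgroups of order 2 are possible by Lagrange.
The subgroups of order 2 are: {e, r^2}; {e, r^2s}; {e, r^3s}; {e, rs}; … (5 in all).
So G has 5 subgroups of order 2.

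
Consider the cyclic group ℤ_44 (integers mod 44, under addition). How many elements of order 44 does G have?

20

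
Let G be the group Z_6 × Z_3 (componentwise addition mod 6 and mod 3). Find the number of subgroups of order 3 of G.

|G| = 18 and 3 | 18, so subgroups of order 3 are possible by Lagrange.
The subgroups of order 3 are: {(0,0), (0,1), (0,2)}; {(0,0), (2,0), (4,0)}; {(0,0), (2,1), (4,2)}; {(0,0), (2,2), (4,1)}.
So G has 4 subgroups of order 3.

4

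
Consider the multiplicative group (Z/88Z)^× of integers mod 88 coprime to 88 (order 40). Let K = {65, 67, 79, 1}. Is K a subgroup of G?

No

79 ∈ K but its inverse 39 ∉ K, so K is not a subgroup.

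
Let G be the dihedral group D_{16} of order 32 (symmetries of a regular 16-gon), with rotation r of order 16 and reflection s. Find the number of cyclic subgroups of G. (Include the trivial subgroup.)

21

Group the elements of G by the cyclic subgroup they generate; each cyclic subgroup of order d accounts for φ(d) elements.
Cyclic subgroups by order — order 1: 1; order 2: 17; order 4: 1; order 8: 1; order 16: 1.
Total: 21.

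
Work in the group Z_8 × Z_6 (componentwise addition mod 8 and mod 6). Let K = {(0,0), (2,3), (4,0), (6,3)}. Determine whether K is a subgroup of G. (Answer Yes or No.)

|K| = 4 divides |G| = 48, consistent with Lagrange.
K contains the identity, every element's inverse is in K, and K is closed under +: it is a subgroup.
In fact K = ⟨(2,3)⟩.

Yes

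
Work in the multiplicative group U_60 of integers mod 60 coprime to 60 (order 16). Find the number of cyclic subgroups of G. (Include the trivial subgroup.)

Each element a generates a cyclic subgroup ⟨a⟩; distinct elements may generate the same one (a cyclic group of order d has φ(d) generators).
Cyclic subgroups by order — order 1: 1; order 2: 7; order 4: 4.
Total: 12.

12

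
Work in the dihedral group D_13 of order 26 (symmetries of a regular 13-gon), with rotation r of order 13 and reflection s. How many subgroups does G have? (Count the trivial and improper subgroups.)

|G| = 26, so by Lagrange every subgroup order divides 26. Divisors: 1, 2, 13, 26.
Subgroups by order — order 1: 1; order 2: 13; order 13: 1; order 26: 1.
Total: 1 + 13 + 1 + 1 = 16.

16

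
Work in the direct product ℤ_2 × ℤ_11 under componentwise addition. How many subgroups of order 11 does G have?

1

|G| = 22 and 11 | 22, so subgroups of order 11 are possible by Lagrange.
The subgroups of order 11 are: {(0,0), (0,1), (0,2), (0,3), (0,4), (0,5), (0,6), (0,7), (0,8), (0,9), (0,10)}.
So G has 1 subgroup of order 11.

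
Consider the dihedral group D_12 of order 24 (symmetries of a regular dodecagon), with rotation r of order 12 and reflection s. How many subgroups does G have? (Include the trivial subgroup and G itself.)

34

|G| = 24, so by Lagrange every subgroup order divides 24. Divisors: 1, 2, 3, 4, 6, 8, 12, 24.
Subgroups by order — order 1: 1; order 2: 13; order 3: 1; order 4: 7; order 6: 5; order 8: 3; order 12: 3; order 24: 1.
Total: 1 + 13 + 1 + 7 + 5 + 3 + 3 + 1 = 34.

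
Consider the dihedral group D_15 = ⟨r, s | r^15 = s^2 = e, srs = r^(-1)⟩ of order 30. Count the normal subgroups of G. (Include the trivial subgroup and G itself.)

5

G has 28 subgroups. Checking conjugation-invariance by order — order 1: 1/1 normal; order 2: 0/15 normal; order 3: 1/1 normal; order 5: 1/1 normal; order 6: 0/5 normal; order 10: 0/3 normal; order 15: 1/1 normal; order 30: 1/1 normal.
Total normal subgroups: 5.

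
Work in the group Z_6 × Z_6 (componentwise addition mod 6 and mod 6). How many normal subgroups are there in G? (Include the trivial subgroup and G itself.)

G is abelian, so every subgroup is normal.
G has 30 subgroups in total, hence 30 normal subgroups.

30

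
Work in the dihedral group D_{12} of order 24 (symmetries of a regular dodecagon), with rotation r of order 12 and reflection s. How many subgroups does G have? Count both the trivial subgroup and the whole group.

34

|G| = 24, so by Lagrange every subgroup order divides 24. Divisors: 1, 2, 3, 4, 6, 8, 12, 24.
Subgroups by order — order 1: 1; order 2: 13; order 3: 1; order 4: 7; order 6: 5; order 8: 3; order 12: 3; order 24: 1.
Total: 1 + 13 + 1 + 7 + 5 + 3 + 3 + 1 = 34.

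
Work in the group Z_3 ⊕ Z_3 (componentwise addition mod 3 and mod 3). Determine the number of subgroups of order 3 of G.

|G| = 9 and 3 | 9, so subgroups of order 3 are possible by Lagrange.
The subgroups of order 3 are: {(0,0), (0,1), (0,2)}; {(0,0), (1,0), (2,0)}; {(0,0), (1,1), (2,2)}; {(0,0), (1,2), (2,1)}.
So G has 4 subgroups of order 3.

4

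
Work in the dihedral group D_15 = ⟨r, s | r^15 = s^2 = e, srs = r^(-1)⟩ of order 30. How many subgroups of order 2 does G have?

|G| = 30 and 2 | 30, so subgroups of order 2 are possible by Lagrange.
The subgroups of order 2 are: {e, r^10s}; {e, r^11s}; {e, r^12s}; {e, r^13s}; … (15 in all).
So G has 15 subgroups of order 2.

15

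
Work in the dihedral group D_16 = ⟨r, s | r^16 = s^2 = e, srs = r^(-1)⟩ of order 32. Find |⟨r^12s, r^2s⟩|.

16

|⟨r^12s⟩| = 2 and |⟨r^2s⟩| = 2, so |H| is a multiple of lcm(2, 2) = 2 and divides |G| = 32.
Closing under the operation: H = {e, r^2, r^4, r^6, r^8, r^10, r^12, r^14, s, r^2s, r^4s, r^6s, r^8s, r^10s, r^12s, r^14s}, so |H| = 16.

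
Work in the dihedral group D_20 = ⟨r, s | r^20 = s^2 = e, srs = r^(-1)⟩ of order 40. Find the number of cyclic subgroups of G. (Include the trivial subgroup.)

Group the elements of G by the cyclic subgroup they generate; each cyclic subgroup of order d accounts for φ(d) elements.
Cyclic subgroups by order — order 1: 1; order 2: 21; order 4: 1; order 5: 1; order 10: 1; order 20: 1.
Total: 26.

26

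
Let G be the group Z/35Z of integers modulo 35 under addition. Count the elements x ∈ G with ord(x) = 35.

In a cyclic group of order 35, the number of elements of order d (for d | 35) is φ(d).
φ(35) = 24.

24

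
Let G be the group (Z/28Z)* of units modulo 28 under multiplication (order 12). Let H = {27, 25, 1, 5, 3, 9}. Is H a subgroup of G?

No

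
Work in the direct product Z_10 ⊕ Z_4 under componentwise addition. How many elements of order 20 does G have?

An element (a,b) has order lcm(ord(a), ord(b)); count pairs with lcm equal to 20.
Enumerating gives 16 such elements.

16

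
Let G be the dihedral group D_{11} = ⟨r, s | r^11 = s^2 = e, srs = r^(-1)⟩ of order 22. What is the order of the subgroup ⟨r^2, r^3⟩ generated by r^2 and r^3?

11

|⟨r^2⟩| = 11 and |⟨r^3⟩| = 11, so |H| is a multiple of lcm(11, 11) = 11 and divides |G| = 22.
Closing under the operation: H = {e, r, r^2, r^3, r^4, r^5, r^6, r^7, r^8, r^9, r^10}, so |H| = 11.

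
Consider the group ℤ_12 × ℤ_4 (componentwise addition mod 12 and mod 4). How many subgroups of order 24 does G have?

3

|G| = 48 and 24 | 48, so subgroups of order 24 are possible by Lagrange.
The subgroups of order 24 are: {(0,0), (0,1), (0,2), (0,3), (2,0), (2,1), (2,2), (2,3), (4,0), (4,1), (4,2), (4,3), (6,0), (6,1), (6,2), (6,3), (8,0), (8,1), (8,2), (8,3), (10,0), (10,1), (10,2), (10,3)}; {(0,0), (0,2), (1,0), (1,2), (2,0), (2,2), (3,0), (3,2), (4,0), (4,2), (5,0), (5,2), (6,0), (6,2), (7,0), (7,2), (8,0), (8,2), (9,0), (9,2), (10,0), (10,2), (11,0), (11,2)}; {(0,0), (0,2), (1,1), (1,3), (2,0), (2,2), (3,1), (3,3), (4,0), (4,2), (5,1), (5,3), (6,0), (6,2), (7,1), (7,3), (8,0), (8,2), (9,1), (9,3), (10,0), (10,2), (11,1), (11,3)}.
So G has 3 subgroups of order 24.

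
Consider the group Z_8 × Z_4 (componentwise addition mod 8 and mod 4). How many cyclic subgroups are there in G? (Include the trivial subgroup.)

14

A cyclic subgroup of order d is generated by each of its φ(d) elements of order d, so the cyclic subgroups of order d number (#elements of order d)/φ(d).
Cyclic subgroups by order — order 1: 1; order 2: 3; order 4: 6; order 8: 4.
Total: 14.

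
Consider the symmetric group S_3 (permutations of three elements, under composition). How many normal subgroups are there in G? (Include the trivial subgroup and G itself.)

3

G has 6 subgroups. Checking conjugation-invariance by order — order 1: 1/1 normal; order 2: 0/3 normal; order 3: 1/1 normal; order 6: 1/1 normal.
Total normal subgroups: 3.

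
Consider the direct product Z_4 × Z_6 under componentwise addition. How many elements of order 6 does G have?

6

An element (a,b) has order lcm(ord(a), ord(b)); count pairs with lcm equal to 6.
Enumerating gives 6 such elements.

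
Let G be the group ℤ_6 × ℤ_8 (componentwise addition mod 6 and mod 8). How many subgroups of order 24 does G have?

3

|G| = 48 and 24 | 48, so subgroups of order 24 are possible by Lagrange.
The subgroups of order 24 are: {(0,0), (0,1), (0,2), (0,3), (0,4), (0,5), (0,6), (0,7), (2,0), (2,1), (2,2), (2,3), (2,4), (2,5), (2,6), (2,7), (4,0), (4,1), (4,2), (4,3), (4,4), (4,5), (4,6), (4,7)}; {(0,0), (0,2), (0,4), (0,6), (1,0), (1,2), (1,4), (1,6), (2,0), (2,2), (2,4), (2,6), (3,0), (3,2), (3,4), (3,6), (4,0), (4,2), (4,4), (4,6), (5,0), (5,2), (5,4), (5,6)}; {(0,0), (0,2), (0,4), (0,6), (1,1), (1,3), (1,5), (1,7), (2,0), (2,2), (2,4), (2,6), (3,1), (3,3), (3,5), (3,7), (4,0), (4,2), (4,4), (4,6), (5,1), (5,3), (5,5), (5,7)}.
So G has 3 subgroups of order 24.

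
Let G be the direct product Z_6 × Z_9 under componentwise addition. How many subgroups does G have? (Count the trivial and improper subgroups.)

20

|G| = 54, so by Lagrange every subgroup order divides 54. Divisors: 1, 2, 3, 6, 9, 18, 27, 54.
Subgroups by order — order 1: 1; order 2: 1; order 3: 4; order 6: 4; order 9: 4; order 18: 4; order 27: 1; order 54: 1.
Total: 1 + 1 + 4 + 4 + 4 + 4 + 1 + 1 = 20.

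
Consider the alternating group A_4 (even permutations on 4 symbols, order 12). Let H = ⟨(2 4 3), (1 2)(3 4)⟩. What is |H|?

|⟨(2 4 3)⟩| = 3 and |⟨(1 2)(3 4)⟩| = 2, so |H| is a multiple of lcm(3, 2) = 6 and divides |G| = 12.
Closing {(2 4 3), (1 2)(3 4)} under the group operation gives all of G, so |H| = 12.

12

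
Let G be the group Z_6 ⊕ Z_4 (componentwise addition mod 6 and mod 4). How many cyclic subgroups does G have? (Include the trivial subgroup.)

Each element a generates a cyclic subgroup ⟨a⟩; distinct elements may generate the same one (a cyclic group of order d has φ(d) generators).
Cyclic subgroups by order — order 1: 1; order 2: 3; order 3: 1; order 4: 2; order 6: 3; order 12: 2.
Total: 12.

12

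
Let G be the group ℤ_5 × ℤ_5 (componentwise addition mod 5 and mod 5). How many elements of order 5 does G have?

24

An element (a,b) has order lcm(ord(a), ord(b)); count pairs with lcm equal to 5.
Enumerating gives 24 such elements.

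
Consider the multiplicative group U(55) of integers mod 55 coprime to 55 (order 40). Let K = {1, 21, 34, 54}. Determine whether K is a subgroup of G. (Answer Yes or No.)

Yes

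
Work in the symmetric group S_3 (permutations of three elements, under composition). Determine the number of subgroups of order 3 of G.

1

|G| = 6 and 3 | 6, so subgroups of order 3 are possible by Lagrange.
The subgroups of order 3 are: {e, (1 2 3), (1 3 2)}.
So G has 1 subgroup of order 3.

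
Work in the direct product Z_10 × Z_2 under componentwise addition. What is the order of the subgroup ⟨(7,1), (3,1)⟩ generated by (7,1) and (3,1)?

|⟨(7,1)⟩| = 10 and |⟨(3,1)⟩| = 10, so |H| is a multiple of lcm(10, 10) = 10 and divides |G| = 20.
Closing under the operation: H = {(0,0), (1,1), (2,0), (3,1), (4,0), (5,1), (6,0), (7,1), (8,0), (9,1)}, so |H| = 10.

10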